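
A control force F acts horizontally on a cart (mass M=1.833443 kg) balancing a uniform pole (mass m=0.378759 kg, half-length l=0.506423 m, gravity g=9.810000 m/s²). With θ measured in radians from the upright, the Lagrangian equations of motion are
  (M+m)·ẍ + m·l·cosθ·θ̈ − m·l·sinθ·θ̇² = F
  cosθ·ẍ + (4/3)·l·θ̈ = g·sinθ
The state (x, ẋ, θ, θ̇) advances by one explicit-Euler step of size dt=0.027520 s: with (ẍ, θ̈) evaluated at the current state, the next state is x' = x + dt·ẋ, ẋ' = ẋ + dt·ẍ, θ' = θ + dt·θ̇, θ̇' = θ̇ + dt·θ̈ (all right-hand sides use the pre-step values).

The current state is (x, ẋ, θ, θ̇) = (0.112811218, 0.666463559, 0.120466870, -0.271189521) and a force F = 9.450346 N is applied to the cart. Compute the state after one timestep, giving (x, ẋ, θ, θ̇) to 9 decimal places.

sinθ=0.120175707, cosθ=0.992752638
temp = (F + m·l·θ̇²·sinθ)/(M+m) = (9.450346 + 0.001695270)/2.212202 = 4.272684533
θ̈ = (g·sinθ − cosθ·temp)/(l·(4/3 − m·cos²θ/(M+m))) = -5.193146259
ẍ = temp − m·l·θ̈·cosθ/(M+m) = 4.719700675
Euler: x'=0.112811218+0.027520·0.666463559=0.131152295, ẋ'=0.666463559+0.027520·4.719700675=0.796349722
       θ'=0.120466870+0.027520·-0.271189521=0.113003734, θ̇'=-0.271189521+0.027520·-5.193146259=-0.414104906

(0.131152295, 0.796349722, 0.113003734, -0.414104906)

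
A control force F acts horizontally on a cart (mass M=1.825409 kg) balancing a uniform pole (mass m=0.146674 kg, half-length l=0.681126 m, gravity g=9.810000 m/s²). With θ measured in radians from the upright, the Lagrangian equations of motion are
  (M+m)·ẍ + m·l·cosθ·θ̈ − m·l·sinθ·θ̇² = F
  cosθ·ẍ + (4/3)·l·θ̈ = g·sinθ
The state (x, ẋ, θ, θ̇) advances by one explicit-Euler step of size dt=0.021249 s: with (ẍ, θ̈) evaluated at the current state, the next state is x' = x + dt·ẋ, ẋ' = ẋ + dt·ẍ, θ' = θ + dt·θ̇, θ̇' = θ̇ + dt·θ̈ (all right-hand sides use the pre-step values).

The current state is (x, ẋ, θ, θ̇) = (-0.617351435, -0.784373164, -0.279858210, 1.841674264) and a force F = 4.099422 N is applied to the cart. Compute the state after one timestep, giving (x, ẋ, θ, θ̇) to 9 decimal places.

sinθ=-0.276219378, cosθ=0.961094613
temp = (F + m·l·θ̇²·sinθ)/(M+m) = (4.099422 + -0.093596665)/1.972083 = 2.031266095
θ̈ = (g·sinθ − cosθ·temp)/(l·(4/3 − m·cos²θ/(M+m))) = -5.412224599
ẍ = temp − m·l·θ̈·cosθ/(M+m) = 2.294776252
Euler: x'=-0.617351435+0.021249·-0.784373164=-0.634018580, ẋ'=-0.784373164+0.021249·2.294776252=-0.735611463
       θ'=-0.279858210+0.021249·1.841674264=-0.240724474, θ̇'=1.841674264+0.021249·-5.412224599=1.726669904

(-0.634018580, -0.735611463, -0.240724474, 1.726669904)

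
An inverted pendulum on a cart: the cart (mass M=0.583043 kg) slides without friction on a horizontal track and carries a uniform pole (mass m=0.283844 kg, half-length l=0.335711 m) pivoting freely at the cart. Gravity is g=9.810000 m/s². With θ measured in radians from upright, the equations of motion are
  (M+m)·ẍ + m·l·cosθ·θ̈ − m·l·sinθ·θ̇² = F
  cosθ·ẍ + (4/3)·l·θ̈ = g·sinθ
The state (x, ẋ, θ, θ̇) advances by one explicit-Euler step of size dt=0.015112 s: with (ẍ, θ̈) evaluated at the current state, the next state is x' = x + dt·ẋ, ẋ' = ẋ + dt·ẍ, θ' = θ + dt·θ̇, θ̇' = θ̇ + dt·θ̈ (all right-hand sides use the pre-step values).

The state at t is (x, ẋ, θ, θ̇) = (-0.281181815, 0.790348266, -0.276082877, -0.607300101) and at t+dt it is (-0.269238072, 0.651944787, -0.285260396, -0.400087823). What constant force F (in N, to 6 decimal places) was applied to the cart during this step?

ẍ = (ẋ'−ẋ)/dt = (0.651944787−0.790348266)/0.015112 = -9.158515
θ̈ = (θ̇'−θ̇)/dt = (-0.400087823−-0.607300101)/0.015112 = 13.711771
sinθ=-0.272589, cosθ=0.962131
F = (M+m)·ẍ + m·l·cosθ·θ̈ − m·l·sinθ·θ̇² = -7.939398 + 1.257109 − -0.009580 = -6.672709

F = -6.672709 N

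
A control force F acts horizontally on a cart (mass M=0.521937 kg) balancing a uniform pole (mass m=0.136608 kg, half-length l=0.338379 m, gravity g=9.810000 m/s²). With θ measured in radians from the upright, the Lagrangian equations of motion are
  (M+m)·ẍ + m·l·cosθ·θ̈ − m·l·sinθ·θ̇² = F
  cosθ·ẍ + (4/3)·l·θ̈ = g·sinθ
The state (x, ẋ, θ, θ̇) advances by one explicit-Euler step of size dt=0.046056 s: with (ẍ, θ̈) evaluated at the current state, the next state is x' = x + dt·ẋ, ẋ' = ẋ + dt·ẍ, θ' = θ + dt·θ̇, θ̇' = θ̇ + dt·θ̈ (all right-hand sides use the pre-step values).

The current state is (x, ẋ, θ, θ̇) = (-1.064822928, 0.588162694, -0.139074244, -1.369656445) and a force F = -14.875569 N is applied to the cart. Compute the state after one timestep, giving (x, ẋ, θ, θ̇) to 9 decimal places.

sinθ=-0.138626357, cosθ=0.990344755
temp = (F + m·l·θ̇²·sinθ)/(M+m) = (-14.875569 + -0.012021223)/0.658545 = -22.606792584
θ̈ = (g·sinθ − cosθ·temp)/(l·(4/3 − m·cos²θ/(M+m))) = 55.001466875
ẍ = temp − m·l·θ̈·cosθ/(M+m) = -26.430236789
Euler: x'=-1.064822928+0.046056·0.588162694=-1.037734507, ẋ'=0.588162694+0.046056·-26.430236789=-0.629108292
       θ'=-0.139074244+0.046056·-1.369656445=-0.202155141, θ̇'=-1.369656445+0.046056·55.001466875=1.163491113

(-1.037734507, -0.629108292, -0.202155141, 1.163491113)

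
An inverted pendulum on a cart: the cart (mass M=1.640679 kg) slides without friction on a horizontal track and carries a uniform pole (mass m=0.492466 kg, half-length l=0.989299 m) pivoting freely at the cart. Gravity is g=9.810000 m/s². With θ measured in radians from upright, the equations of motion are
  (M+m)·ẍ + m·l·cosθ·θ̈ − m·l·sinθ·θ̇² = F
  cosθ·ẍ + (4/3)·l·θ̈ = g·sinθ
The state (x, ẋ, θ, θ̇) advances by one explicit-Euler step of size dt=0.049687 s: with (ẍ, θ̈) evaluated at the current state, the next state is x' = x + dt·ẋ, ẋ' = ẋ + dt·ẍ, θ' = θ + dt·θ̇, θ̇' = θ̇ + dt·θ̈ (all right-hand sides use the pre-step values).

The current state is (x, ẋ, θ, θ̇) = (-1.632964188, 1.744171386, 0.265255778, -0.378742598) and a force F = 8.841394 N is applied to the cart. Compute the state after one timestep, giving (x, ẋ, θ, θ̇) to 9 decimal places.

sinθ=0.262156109, cosθ=0.965025479
temp = (F + m·l·θ̇²·sinθ)/(M+m) = (8.841394 + 0.018321124)/2.133145 = 4.153358128
θ̈ = (g·sinθ − cosθ·temp)/(l·(4/3 − m·cos²θ/(M+m))) = -1.298251870
ẍ = temp − m·l·θ̈·cosθ/(M+m) = 4.439499846
Euler: x'=-1.632964188+0.049687·1.744171386=-1.546301544, ẋ'=1.744171386+0.049687·4.439499846=1.964756815
       θ'=0.265255778+0.049687·-0.378742598=0.246437195, θ̇'=-0.378742598+0.049687·-1.298251870=-0.443248839

(-1.546301544, 1.964756815, 0.246437195, -0.443248839)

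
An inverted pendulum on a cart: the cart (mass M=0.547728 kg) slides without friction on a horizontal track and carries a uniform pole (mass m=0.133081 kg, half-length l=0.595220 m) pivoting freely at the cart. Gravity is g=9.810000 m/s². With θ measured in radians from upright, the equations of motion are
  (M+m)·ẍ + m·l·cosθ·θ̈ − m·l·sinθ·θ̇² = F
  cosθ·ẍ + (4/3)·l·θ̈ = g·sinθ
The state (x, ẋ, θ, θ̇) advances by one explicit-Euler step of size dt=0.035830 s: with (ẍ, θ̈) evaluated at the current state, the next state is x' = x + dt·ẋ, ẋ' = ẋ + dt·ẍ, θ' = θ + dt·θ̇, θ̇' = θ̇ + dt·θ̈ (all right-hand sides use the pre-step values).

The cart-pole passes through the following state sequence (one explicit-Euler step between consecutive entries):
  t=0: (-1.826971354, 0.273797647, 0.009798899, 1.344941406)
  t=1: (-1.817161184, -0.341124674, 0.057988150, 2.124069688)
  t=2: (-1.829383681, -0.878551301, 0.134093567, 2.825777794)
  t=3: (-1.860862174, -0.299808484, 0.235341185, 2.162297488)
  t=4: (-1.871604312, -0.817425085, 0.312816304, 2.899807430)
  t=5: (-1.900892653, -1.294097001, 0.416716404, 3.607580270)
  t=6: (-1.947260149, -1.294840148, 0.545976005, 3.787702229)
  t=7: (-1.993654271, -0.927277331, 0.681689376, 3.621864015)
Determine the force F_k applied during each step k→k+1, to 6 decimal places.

step 0→1:
  ẍ = (ẋ'−ẋ)/dt = (-0.341124674−0.273797647)/0.035830 = -17.162219
  θ̈ = (θ̇'−θ̇)/dt = (2.124069688−1.344941406)/0.035830 = 21.745138
  sinθ=0.009799, cosθ=0.999952
  F = (M+m)·ẍ + m·l·cosθ·θ̈ − m·l·sinθ·θ̇² = -11.684193 + 1.722403 − 0.001404 = -9.963194
step 1→2:
  ẍ = (ẋ'−ẋ)/dt = (-0.878551301−-0.341124674)/0.035830 = -14.999348
  θ̈ = (θ̇'−θ̇)/dt = (2.825777794−2.124069688)/0.035830 = 19.584374
  sinθ=0.057956, cosθ=0.998319
  F = (M+m)·ẍ + m·l·cosθ·θ̈ − m·l·sinθ·θ̇² = -10.211691 + 1.548719 − 0.020712 = -8.683684
step 2→3:
  ẍ = (ẋ'−ẋ)/dt = (-0.299808484−-0.878551301)/0.035830 = 16.152465
  θ̈ = (θ̇'−θ̇)/dt = (2.162297488−2.825777794)/0.035830 = -18.517452
  sinθ=0.133692, cosθ=0.991023
  F = (M+m)·ẍ + m·l·cosθ·θ̈ − m·l·sinθ·θ̇² = 10.996743 + -1.453645 − 0.084562 = 9.458536
step 3→4:
  ẍ = (ẋ'−ẋ)/dt = (-0.817425085−-0.299808484)/0.035830 = -14.446458
  θ̈ = (θ̇'−θ̇)/dt = (2.899807430−2.162297488)/0.035830 = 20.583588
  sinθ=0.233175, cosθ=0.972435
  F = (M+m)·ẍ + m·l·cosθ·θ̈ − m·l·sinθ·θ̇² = -9.835279 + 1.585533 − 0.086359 = -8.336105
step 4→5:
  ẍ = (ẋ'−ẋ)/dt = (-1.294097001−-0.817425085)/0.035830 = -13.303710
  θ̈ = (θ̇'−θ̇)/dt = (3.607580270−2.899807430)/0.035830 = 19.753638
  sinθ=0.307739, cosθ=0.951471
  F = (M+m)·ẍ + m·l·cosθ·θ̈ − m·l·sinθ·θ̇² = -9.057285 + 1.488799 − 0.204982 = -7.773468
step 5→6:
  ẍ = (ẋ'−ẋ)/dt = (-1.294840148−-1.294097001)/0.035830 = -0.020741
  θ̈ = (θ̇'−θ̇)/dt = (3.787702229−3.607580270)/0.035830 = 5.027127
  sinθ=0.404760, cosθ=0.914423
  F = (M+m)·ẍ + m·l·cosθ·θ̈ − m·l·sinθ·θ̇² = -0.014121 + 0.364133 − 0.417276 = -0.067263
step 6→7:
  ẍ = (ẋ'−ẋ)/dt = (-0.927277331−-1.294840148)/0.035830 = 10.258521
  θ̈ = (θ̇'−θ̇)/dt = (3.621864015−3.787702229)/0.035830 = -4.628474
  sinθ=0.519252, cosθ=0.854621
  F = (M+m)·ẍ + m·l·cosθ·θ̈ − m·l·sinθ·θ̇² = 6.984094 + -0.313332 − 0.590098 = 6.080664

F_0 = -9.963194 N
F_1 = -8.683684 N
F_2 = 9.458536 N
F_3 = -8.336105 N
F_4 = -7.773468 N
F_5 = -0.067263 N
F_6 = 6.080664 N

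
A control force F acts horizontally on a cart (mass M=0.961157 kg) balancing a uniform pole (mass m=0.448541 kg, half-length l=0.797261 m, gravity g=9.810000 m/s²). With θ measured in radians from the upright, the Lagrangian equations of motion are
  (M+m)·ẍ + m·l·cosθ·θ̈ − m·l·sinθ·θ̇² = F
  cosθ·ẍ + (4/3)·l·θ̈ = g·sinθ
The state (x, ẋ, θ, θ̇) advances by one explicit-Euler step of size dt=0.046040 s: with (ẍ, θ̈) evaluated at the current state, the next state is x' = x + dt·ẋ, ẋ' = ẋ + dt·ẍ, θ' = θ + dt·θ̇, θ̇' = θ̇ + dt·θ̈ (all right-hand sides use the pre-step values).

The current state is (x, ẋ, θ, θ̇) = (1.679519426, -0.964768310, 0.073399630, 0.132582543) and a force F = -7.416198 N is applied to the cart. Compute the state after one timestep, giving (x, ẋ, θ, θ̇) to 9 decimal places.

sinθ=0.073333741, cosθ=0.997307456
temp = (F + m·l·θ̇²·sinθ)/(M+m) = (-7.416198 + 0.000460977)/1.409698 = -5.260514680
θ̈ = (g·sinθ − cosθ·temp)/(l·(4/3 − m·cos²θ/(M+m))) = 7.358728566
ẍ = temp − m·l·θ̈·cosθ/(M+m) = -7.122209255
Euler: x'=1.679519426+0.046040·-0.964768310=1.635101493, ẋ'=-0.964768310+0.046040·-7.122209255=-1.292674824
       θ'=0.073399630+0.046040·0.132582543=0.079503730, θ̇'=0.132582543+0.046040·7.358728566=0.471378406

(1.635101493, -1.292674824, 0.079503730, 0.471378406)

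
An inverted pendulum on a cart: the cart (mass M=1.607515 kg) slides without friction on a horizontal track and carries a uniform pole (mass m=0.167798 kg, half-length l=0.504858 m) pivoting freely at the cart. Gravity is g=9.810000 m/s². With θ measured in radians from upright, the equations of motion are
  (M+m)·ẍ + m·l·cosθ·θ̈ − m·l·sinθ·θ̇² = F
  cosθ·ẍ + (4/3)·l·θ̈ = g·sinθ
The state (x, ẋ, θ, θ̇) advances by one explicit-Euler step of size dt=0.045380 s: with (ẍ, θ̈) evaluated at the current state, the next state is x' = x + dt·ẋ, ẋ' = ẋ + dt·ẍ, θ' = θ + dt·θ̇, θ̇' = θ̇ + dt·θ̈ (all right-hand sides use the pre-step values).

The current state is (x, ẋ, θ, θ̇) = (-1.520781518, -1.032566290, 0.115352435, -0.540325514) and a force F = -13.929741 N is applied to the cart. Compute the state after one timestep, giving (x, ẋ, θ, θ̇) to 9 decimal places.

(-1.567639376, -1.419214990, 0.090832463, 0.106367730)

sinθ=0.115096788, cosθ=0.993354282
temp = (F + m·l·θ̇²·sinθ)/(M+m) = (-13.929741 + 0.002846624)/1.775313 = -7.844754348
θ̈ = (g·sinθ − cosθ·temp)/(l·(4/3 − m·cos²θ/(M+m))) = 14.250622386
ẍ = temp − m·l·θ̈·cosθ/(M+m) = -8.520244606
Euler: x'=-1.520781518+0.045380·-1.032566290=-1.567639376, ẋ'=-1.032566290+0.045380·-8.520244606=-1.419214990
       θ'=0.115352435+0.045380·-0.540325514=0.090832463, θ̇'=-0.540325514+0.045380·14.250622386=0.106367730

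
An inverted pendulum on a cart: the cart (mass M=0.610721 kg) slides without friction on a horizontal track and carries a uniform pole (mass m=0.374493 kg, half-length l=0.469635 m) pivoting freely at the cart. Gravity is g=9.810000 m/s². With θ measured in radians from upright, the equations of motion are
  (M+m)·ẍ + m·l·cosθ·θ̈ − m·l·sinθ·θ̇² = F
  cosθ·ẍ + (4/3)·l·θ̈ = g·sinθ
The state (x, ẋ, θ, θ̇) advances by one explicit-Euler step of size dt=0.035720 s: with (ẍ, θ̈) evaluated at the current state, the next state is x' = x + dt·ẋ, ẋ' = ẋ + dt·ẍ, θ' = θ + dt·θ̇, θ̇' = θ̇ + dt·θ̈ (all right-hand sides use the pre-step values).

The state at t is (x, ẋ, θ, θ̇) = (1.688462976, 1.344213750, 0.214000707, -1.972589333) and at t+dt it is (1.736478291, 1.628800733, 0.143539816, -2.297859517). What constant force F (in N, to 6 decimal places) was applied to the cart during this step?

F = 6.139018 N

ẍ = (ẋ'−ẋ)/dt = (1.628800733−1.344213750)/0.035720 = 7.967161
θ̈ = (θ̇'−θ̇)/dt = (-2.297859517−-1.972589333)/0.035720 = -9.106108
sinθ=0.212371, cosθ=0.977189
F = (M+m)·ẍ + m·l·cosθ·θ̈ − m·l·sinθ·θ̇² = 7.849358 + -1.565004 − 0.145336 = 6.139018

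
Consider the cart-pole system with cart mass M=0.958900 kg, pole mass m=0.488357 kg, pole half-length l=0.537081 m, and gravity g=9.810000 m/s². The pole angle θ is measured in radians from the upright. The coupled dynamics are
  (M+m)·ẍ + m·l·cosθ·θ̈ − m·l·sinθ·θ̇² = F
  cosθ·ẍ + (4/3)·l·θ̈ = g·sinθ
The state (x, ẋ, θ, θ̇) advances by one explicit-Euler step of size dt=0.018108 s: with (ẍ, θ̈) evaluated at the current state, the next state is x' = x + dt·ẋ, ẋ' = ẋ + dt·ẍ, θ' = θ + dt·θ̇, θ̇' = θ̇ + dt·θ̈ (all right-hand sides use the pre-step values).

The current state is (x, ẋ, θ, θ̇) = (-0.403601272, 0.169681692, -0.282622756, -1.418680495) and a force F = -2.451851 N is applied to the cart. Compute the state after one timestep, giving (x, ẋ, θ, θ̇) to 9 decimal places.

sinθ=-0.278875309, cosθ=0.960327320
temp = (F + m·l·θ̇²·sinθ)/(M+m) = (-2.451851 + -0.147216493)/1.447257 = -1.795857607
θ̈ = (g·sinθ − cosθ·temp)/(l·(4/3 − m·cos²θ/(M+m))) = -1.841907671
ẍ = temp − m·l·θ̈·cosθ/(M+m) = -1.475290699
Euler: x'=-0.403601272+0.018108·0.169681692=-0.400528676, ẋ'=0.169681692+0.018108·-1.475290699=0.142967128
       θ'=-0.282622756+0.018108·-1.418680495=-0.308312222, θ̇'=-1.418680495+0.018108·-1.841907671=-1.452033759

(-0.400528676, 0.142967128, -0.308312222, -1.452033759)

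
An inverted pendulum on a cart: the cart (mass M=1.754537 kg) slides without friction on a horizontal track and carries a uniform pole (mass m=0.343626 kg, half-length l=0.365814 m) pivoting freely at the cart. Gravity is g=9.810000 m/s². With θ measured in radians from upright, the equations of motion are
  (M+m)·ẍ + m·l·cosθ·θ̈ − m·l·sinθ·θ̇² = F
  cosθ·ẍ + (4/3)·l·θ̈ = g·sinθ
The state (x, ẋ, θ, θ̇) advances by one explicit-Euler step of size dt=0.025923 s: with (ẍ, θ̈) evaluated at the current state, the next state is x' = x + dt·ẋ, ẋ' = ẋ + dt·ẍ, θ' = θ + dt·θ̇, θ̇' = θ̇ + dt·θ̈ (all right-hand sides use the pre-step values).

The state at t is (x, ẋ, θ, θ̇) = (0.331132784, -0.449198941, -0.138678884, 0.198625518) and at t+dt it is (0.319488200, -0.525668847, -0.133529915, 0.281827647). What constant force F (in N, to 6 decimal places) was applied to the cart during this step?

F = -5.789075 N

ẍ = (ẋ'−ẋ)/dt = (-0.525668847−-0.449198941)/0.025923 = -2.949886
θ̈ = (θ̇'−θ̇)/dt = (0.281827647−0.198625518)/0.025923 = 3.209587
sinθ=-0.138235, cosθ=0.990399
F = (M+m)·ẍ + m·l·cosθ·θ̈ − m·l·sinθ·θ̇² = -6.189343 + 0.399582 − -0.000686 = -5.789075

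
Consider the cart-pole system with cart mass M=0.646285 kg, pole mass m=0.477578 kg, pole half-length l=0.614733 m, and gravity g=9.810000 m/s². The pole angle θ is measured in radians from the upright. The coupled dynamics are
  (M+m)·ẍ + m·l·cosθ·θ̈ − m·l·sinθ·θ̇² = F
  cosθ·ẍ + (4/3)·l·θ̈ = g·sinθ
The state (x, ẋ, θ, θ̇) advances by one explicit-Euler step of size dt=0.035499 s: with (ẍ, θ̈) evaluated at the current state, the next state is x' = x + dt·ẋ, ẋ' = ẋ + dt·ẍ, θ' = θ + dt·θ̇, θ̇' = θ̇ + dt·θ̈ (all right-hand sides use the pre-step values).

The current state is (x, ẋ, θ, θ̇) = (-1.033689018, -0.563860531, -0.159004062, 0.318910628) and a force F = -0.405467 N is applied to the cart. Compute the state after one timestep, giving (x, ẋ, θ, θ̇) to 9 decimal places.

sinθ=-0.158334911, cosθ=0.987385465
temp = (F + m·l·θ̇²·sinθ)/(M+m) = (-0.405467 + -0.004727652)/1.123863 = -0.364986348
θ̈ = (g·sinθ − cosθ·temp)/(l·(4/3 − m·cos²θ/(M+m))) = -2.111423755
ẍ = temp − m·l·θ̈·cosθ/(M+m) = 0.179616113
Euler: x'=-1.033689018+0.035499·-0.563860531=-1.053705503, ẋ'=-0.563860531+0.035499·0.179616113=-0.557484339
       θ'=-0.159004062+0.035499·0.318910628=-0.147683054, θ̇'=0.318910628+0.035499·-2.111423755=0.243957196

(-1.053705503, -0.557484339, -0.147683054, 0.243957196)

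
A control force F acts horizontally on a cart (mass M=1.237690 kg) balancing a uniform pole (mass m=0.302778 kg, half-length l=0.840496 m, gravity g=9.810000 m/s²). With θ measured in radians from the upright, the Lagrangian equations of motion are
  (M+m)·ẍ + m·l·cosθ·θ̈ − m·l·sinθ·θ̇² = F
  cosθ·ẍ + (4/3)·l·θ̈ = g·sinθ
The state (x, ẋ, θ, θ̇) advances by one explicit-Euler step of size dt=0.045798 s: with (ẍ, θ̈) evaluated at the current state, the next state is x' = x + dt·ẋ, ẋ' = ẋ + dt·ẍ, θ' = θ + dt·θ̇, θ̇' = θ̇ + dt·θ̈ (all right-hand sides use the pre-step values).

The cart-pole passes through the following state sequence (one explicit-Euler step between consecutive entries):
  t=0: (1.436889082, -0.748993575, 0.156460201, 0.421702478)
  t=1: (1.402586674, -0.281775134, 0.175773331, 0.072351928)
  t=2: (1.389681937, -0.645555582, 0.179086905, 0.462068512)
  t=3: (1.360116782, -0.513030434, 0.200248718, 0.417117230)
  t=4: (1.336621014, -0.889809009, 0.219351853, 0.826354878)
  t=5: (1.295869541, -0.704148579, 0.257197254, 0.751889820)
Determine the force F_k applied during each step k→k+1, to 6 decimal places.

F_0 = 13.790865 N
F_1 = -10.104250 N
F_2 = 4.202172 N
F_3 = -10.453633 N
F_4 = 5.803225 N

step 0→1:
  ẍ = (ẋ'−ẋ)/dt = (-0.281775134−-0.748993575)/0.045798 = 10.201721
  θ̈ = (θ̇'−θ̇)/dt = (0.072351928−0.421702478)/0.045798 = -7.628074
  sinθ=0.155823, cosθ=0.987785
  F = (M+m)·ẍ + m·l·cosθ·θ̈ − m·l·sinθ·θ̇² = 15.715426 + -1.917509 − 0.007052 = 13.790865
step 1→2:
  ẍ = (ẋ'−ẋ)/dt = (-0.645555582−-0.281775134)/0.045798 = -7.943151
  θ̈ = (θ̇'−θ̇)/dt = (0.462068512−0.072351928)/0.045798 = 8.509467
  sinθ=0.174870, cosθ=0.984592
  F = (M+m)·ẍ + m·l·cosθ·θ̈ − m·l·sinθ·θ̇² = -12.236171 + 2.132154 − 0.000233 = -10.104250
step 2→3:
  ẍ = (ẋ'−ẋ)/dt = (-0.513030434−-0.645555582)/0.045798 = 2.893689
  θ̈ = (θ̇'−θ̇)/dt = (0.417117230−0.462068512)/0.045798 = -0.981512
  sinθ=0.178131, cosθ=0.984007
  F = (M+m)·ẍ + m·l·cosθ·θ̈ − m·l·sinθ·θ̇² = 4.457635 + -0.245784 − 0.009679 = 4.202172
step 3→4:
  ẍ = (ẋ'−ẋ)/dt = (-0.889809009−-0.513030434)/0.045798 = -8.226966
  θ̈ = (θ̇'−θ̇)/dt = (0.826354878−0.417117230)/0.045798 = 8.935710
  sinθ=0.198913, cosθ=0.980017
  F = (M+m)·ẍ + m·l·cosθ·θ̈ − m·l·sinθ·θ̇² = -12.673377 + 2.228552 − 0.008807 = -10.453633
step 4→5:
  ẍ = (ẋ'−ẋ)/dt = (-0.704148579−-0.889809009)/0.045798 = 4.053898
  θ̈ = (θ̇'−θ̇)/dt = (0.751889820−0.826354878)/0.045798 = -1.625946
  sinθ=0.217597, cosθ=0.976039
  F = (M+m)·ẍ + m·l·cosθ·θ̈ − m·l·sinθ·θ̇² = 6.244900 + -0.403862 − 0.037813 = 5.803225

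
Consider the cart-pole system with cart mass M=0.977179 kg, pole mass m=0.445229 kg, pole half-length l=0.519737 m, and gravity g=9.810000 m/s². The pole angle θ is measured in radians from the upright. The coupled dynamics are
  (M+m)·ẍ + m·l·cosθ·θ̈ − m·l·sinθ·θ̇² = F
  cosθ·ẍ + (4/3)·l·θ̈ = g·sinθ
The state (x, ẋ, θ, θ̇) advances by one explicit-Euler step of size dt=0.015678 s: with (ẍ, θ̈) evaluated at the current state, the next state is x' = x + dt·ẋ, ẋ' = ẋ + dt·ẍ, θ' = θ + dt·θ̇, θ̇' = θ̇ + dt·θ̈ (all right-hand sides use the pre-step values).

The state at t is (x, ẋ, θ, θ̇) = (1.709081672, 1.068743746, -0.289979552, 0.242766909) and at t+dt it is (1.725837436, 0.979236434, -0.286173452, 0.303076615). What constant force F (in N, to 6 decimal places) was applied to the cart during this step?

ẍ = (ẋ'−ẋ)/dt = (0.979236434−1.068743746)/0.015678 = -5.709103
θ̈ = (θ̇'−θ̇)/dt = (0.303076615−0.242766909)/0.015678 = 3.846773
sinθ=-0.285933, cosθ=0.958250
F = (M+m)·ẍ + m·l·cosθ·θ̈ − m·l·sinθ·θ̇² = -8.120673 + 0.852987 − -0.003900 = -7.263787

F = -7.263787 N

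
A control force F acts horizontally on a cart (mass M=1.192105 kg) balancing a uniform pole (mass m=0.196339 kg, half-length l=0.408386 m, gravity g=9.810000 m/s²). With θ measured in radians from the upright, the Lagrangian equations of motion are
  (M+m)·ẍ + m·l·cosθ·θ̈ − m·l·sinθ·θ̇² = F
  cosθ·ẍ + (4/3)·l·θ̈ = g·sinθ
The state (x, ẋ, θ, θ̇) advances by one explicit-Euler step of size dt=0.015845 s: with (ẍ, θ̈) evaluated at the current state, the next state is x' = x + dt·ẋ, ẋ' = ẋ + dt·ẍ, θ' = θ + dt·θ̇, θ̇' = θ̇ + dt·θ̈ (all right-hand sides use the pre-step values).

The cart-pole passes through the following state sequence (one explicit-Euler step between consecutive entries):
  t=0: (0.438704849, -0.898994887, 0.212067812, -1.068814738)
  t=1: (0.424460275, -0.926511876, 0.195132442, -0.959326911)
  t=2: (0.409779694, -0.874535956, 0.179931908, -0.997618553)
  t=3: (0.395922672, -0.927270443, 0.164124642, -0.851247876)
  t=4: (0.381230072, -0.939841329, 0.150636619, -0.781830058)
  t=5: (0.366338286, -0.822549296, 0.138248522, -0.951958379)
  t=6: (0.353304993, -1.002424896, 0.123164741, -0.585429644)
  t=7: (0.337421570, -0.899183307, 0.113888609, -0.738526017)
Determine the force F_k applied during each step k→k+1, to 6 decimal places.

step 0→1:
  ẍ = (ẋ'−ẋ)/dt = (-0.926511876−-0.898994887)/0.015845 = -1.736635
  θ̈ = (θ̇'−θ̇)/dt = (-0.959326911−-1.068814738)/0.015845 = 6.909929
  sinθ=0.210482, cosθ=0.977598
  F = (M+m)·ẍ + m·l·cosθ·θ̈ − m·l·sinθ·θ̇² = -2.411221 + 0.541641 − 0.019280 = -1.888860
step 1→2:
  ẍ = (ẋ'−ẋ)/dt = (-0.874535956−-0.926511876)/0.015845 = 3.280273
  θ̈ = (θ̇'−θ̇)/dt = (-0.997618553−-0.959326911)/0.015845 = -2.416639
  sinθ=0.193896, cosθ=0.981022
  F = (M+m)·ẍ + m·l·cosθ·θ̈ − m·l·sinθ·θ̇² = 4.554475 + -0.190094 − 0.014308 = 4.350073
step 2→3:
  ẍ = (ẋ'−ẋ)/dt = (-0.927270443−-0.874535956)/0.015845 = -3.328147
  θ̈ = (θ̇'−θ̇)/dt = (-0.851247876−-0.997618553)/0.015845 = 9.237657
  sinθ=0.178963, cosθ=0.983856
  F = (M+m)·ẍ + m·l·cosθ·θ̈ − m·l·sinθ·θ̇² = -4.620946 + 0.728737 − 0.014281 = -3.906490
step 3→4:
  ẍ = (ẋ'−ẋ)/dt = (-0.939841329−-0.927270443)/0.015845 = -0.793366
  θ̈ = (θ̇'−θ̇)/dt = (-0.781830058−-0.851247876)/0.015845 = 4.381055
  sinθ=0.163389, cosθ=0.986562
  F = (M+m)·ẍ + m·l·cosθ·θ̈ − m·l·sinθ·θ̇² = -1.101544 + 0.346562 − 0.009493 = -0.764476
step 4→5:
  ẍ = (ẋ'−ẋ)/dt = (-0.822549296−-0.939841329)/0.015845 = 7.402463
  θ̈ = (θ̇'−θ̇)/dt = (-0.951958379−-0.781830058)/0.015845 = -10.737035
  sinθ=0.150068, cosθ=0.988676
  F = (M+m)·ẍ + m·l·cosθ·θ̈ − m·l·sinθ·θ̇² = 10.277906 + -0.851169 − 0.007355 = 9.419382
step 5→6:
  ẍ = (ẋ'−ẋ)/dt = (-1.002424896−-0.822549296)/0.015845 = -11.352199
  θ̈ = (θ̇'−θ̇)/dt = (-0.585429644−-0.951958379)/0.015845 = 23.132139
  sinθ=0.137809, cosθ=0.990459
  F = (M+m)·ẍ + m·l·cosθ·θ̈ − m·l·sinθ·θ̇² = -15.761893 + 1.837087 − 0.010014 = -13.934820
step 6→7:
  ẍ = (ẋ'−ẋ)/dt = (-0.899183307−-1.002424896)/0.015845 = 6.515720
  θ̈ = (θ̇'−θ̇)/dt = (-0.738526017−-0.585429644)/0.015845 = -9.662125
  sinθ=0.122854, cosθ=0.992425
  F = (M+m)·ẍ + m·l·cosθ·θ̈ − m·l·sinθ·θ̇² = 9.046713 + -0.768861 − 0.003376 = 8.274476

F_0 = -1.888860 N
F_1 = 4.350073 N
F_2 = -3.906490 N
F_3 = -0.764476 N
F_4 = 9.419382 N
F_5 = -13.934820 N
F_6 = 8.274476 N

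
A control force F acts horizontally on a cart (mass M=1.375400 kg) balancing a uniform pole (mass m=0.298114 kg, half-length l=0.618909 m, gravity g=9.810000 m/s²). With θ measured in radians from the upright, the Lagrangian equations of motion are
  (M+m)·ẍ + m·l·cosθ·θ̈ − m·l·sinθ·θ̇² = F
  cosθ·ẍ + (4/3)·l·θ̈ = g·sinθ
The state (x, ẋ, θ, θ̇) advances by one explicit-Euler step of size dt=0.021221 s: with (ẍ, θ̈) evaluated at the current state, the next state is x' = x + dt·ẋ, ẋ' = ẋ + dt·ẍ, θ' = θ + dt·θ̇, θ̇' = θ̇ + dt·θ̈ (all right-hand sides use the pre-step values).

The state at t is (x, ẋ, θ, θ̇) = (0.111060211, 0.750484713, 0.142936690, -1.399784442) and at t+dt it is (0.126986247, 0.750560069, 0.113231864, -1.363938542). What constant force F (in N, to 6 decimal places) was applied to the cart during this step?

ẍ = (ẋ'−ẋ)/dt = (0.750560069−0.750484713)/0.021221 = 0.003551
θ̈ = (θ̇'−θ̇)/dt = (-1.363938542−-1.399784442)/0.021221 = 1.689171
sinθ=0.142450, cosθ=0.989802
F = (M+m)·ẍ + m·l·cosθ·θ̈ − m·l·sinθ·θ̇² = 0.005943 + 0.308483 − 0.051499 = 0.262927

F = 0.262927 N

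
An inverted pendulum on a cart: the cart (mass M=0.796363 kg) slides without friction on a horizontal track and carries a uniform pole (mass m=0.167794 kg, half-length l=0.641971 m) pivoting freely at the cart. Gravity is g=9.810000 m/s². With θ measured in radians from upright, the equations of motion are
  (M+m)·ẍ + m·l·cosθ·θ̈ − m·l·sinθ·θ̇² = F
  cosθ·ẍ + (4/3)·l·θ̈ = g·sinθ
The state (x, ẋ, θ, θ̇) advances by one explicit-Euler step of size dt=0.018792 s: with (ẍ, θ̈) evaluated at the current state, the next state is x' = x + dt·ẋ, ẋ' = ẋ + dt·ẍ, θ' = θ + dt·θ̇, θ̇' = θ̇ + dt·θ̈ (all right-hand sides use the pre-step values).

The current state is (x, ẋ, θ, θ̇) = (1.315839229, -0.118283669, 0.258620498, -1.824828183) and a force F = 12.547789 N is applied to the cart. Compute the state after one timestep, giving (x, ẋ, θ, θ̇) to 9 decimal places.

sinθ=0.255747171, cosθ=0.966743702
temp = (F + m·l·θ̇²·sinθ)/(M+m) = (12.547789 + 0.091737444)/0.964157 = 13.109406916
θ̈ = (g·sinθ − cosθ·temp)/(l·(4/3 − m·cos²θ/(M+m))) = -13.524874004
ẍ = temp − m·l·θ̈·cosθ/(M+m) = 14.570199844
Euler: x'=1.315839229+0.018792·-0.118283669=1.313616442, ẋ'=-0.118283669+0.018792·14.570199844=0.155519526
       θ'=0.258620498+0.018792·-1.824828183=0.224328327, θ̇'=-1.824828183+0.018792·-13.524874004=-2.078987615

(1.313616442, 0.155519526, 0.224328327, -2.078987615)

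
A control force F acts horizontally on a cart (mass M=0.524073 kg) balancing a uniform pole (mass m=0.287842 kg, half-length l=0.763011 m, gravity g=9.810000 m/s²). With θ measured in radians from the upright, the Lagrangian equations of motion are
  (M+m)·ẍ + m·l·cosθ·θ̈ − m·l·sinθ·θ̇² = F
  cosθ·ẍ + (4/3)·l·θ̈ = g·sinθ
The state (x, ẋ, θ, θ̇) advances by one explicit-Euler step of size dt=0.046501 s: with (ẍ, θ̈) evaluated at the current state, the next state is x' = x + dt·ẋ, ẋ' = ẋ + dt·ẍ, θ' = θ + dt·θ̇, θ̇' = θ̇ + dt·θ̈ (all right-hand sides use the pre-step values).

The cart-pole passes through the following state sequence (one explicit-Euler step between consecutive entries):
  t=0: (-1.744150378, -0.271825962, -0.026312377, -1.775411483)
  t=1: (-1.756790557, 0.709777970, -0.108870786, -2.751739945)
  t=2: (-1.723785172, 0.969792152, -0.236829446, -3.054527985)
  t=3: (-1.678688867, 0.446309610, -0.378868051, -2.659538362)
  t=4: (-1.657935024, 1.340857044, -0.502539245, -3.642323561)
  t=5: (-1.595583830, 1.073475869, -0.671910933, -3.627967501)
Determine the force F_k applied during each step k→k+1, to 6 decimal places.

F_0 = 12.547524 N
F_1 = 3.298971 N
F_2 = -6.845833 N
F_3 = 11.880946 N
F_4 = -3.205716 N

step 0→1:
  ẍ = (ẋ'−ẋ)/dt = (0.709777970−-0.271825962)/0.046501 = 21.109308
  θ̈ = (θ̇'−θ̇)/dt = (-2.751739945−-1.775411483)/0.046501 = -20.995859
  sinθ=-0.026309, cosθ=0.999654
  F = (M+m)·ẍ + m·l·cosθ·θ̈ − m·l·sinθ·θ̇² = 17.138964 + -4.609653 − -0.018213 = 12.547524
step 1→2:
  ẍ = (ẋ'−ẋ)/dt = (0.969792152−0.709777970)/0.046501 = 5.591583
  θ̈ = (θ̇'−θ̇)/dt = (-3.054527985−-2.751739945)/0.046501 = -6.511431
  sinθ=-0.108656, cosθ=0.994079
  F = (M+m)·ẍ + m·l·cosθ·θ̈ − m·l·sinθ·θ̇² = 4.539890 + -1.421617 − -0.180698 = 3.298971
step 2→3:
  ẍ = (ẋ'−ẋ)/dt = (0.446309610−0.969792152)/0.046501 = -11.257447
  θ̈ = (θ̇'−θ̇)/dt = (-2.659538362−-3.054527985)/0.046501 = 8.494218
  sinθ=-0.234622, cosθ=0.972087
  F = (M+m)·ẍ + m·l·cosθ·θ̈ − m·l·sinθ·θ̇² = -9.140090 + 1.813483 − -0.480775 = -6.845833
step 3→4:
  ẍ = (ẋ'−ẋ)/dt = (1.340857044−0.446309610)/0.046501 = 19.237166
  θ̈ = (θ̇'−θ̇)/dt = (-3.642323561−-2.659538362)/0.046501 = -21.134711
  sinθ=-0.369869, cosθ=0.929084
  F = (M+m)·ẍ + m·l·cosθ·θ̈ − m·l·sinθ·θ̇² = 15.618943 + -4.312571 − -0.574573 = 11.880946
step 4→5:
  ẍ = (ẋ'−ẋ)/dt = (1.073475869−1.340857044)/0.046501 = -5.750009
  θ̈ = (θ̇'−θ̇)/dt = (-3.627967501−-3.642323561)/0.046501 = 0.308726
  sinθ=-0.481652, cosθ=0.876362
  F = (M+m)·ẍ + m·l·cosθ·θ̈ − m·l·sinθ·θ̇² = -4.668519 + 0.059421 − -1.403381 = -3.205716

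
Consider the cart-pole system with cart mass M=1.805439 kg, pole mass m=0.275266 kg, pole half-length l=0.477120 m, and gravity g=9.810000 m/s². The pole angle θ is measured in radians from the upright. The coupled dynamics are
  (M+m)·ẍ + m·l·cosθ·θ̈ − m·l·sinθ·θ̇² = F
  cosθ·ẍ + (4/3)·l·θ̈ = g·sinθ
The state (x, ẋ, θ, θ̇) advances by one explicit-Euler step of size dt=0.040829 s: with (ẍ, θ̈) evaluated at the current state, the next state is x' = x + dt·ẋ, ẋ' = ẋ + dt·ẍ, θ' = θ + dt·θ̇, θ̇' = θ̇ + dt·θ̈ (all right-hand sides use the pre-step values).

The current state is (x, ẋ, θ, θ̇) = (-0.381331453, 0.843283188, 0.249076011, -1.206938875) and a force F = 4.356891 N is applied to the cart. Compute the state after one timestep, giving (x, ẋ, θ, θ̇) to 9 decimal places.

sinθ=0.246508589, cosθ=0.969140607
temp = (F + m·l·θ̇²·sinθ)/(M+m) = (4.356891 + 0.047160978)/2.080705 = 2.116615271
θ̈ = (g·sinθ − cosθ·temp)/(l·(4/3 − m·cos²θ/(M+m))) = 0.636101960
ẍ = temp − m·l·θ̈·cosθ/(M+m) = 2.077703302
Euler: x'=-0.381331453+0.040829·0.843283188=-0.346901044, ẋ'=0.843283188+0.040829·2.077703302=0.928113736
       θ'=0.249076011+0.040829·-1.206938875=0.199797904, θ̇'=-1.206938875+0.040829·0.636101960=-1.180967468

(-0.346901044, 0.928113736, 0.199797904, -1.180967468)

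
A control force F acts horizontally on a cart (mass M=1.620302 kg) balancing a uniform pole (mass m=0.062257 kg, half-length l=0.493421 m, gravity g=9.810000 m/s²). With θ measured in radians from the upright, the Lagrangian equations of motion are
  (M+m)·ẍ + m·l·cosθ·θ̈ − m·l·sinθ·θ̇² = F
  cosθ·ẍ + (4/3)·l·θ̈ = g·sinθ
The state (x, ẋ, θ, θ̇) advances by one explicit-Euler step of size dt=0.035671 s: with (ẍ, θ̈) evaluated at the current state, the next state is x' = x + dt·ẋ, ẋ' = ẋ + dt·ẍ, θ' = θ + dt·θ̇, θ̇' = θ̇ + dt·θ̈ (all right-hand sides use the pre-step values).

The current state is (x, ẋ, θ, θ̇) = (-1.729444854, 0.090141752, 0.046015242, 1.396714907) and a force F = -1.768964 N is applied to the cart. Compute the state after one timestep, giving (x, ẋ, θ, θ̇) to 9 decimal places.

sinθ=0.045999005, cosθ=0.998941486
temp = (F + m·l·θ̇²·sinθ)/(M+m) = (-1.768964 + 0.002756575)/1.682559 = -1.049715003
θ̈ = (g·sinθ − cosθ·temp)/(l·(4/3 − m·cos²θ/(M+m))) = 2.344708894
ẍ = temp − m·l·θ̈·cosθ/(M+m) = -1.092477641
Euler: x'=-1.729444854+0.035671·0.090141752=-1.726229408, ẋ'=0.090141752+0.035671·-1.092477641=0.051171982
       θ'=0.046015242+0.035671·1.396714907=0.095837459, θ̇'=1.396714907+0.035671·2.344708894=1.480353018

(-1.726229408, 0.051171982, 0.095837459, 1.480353018)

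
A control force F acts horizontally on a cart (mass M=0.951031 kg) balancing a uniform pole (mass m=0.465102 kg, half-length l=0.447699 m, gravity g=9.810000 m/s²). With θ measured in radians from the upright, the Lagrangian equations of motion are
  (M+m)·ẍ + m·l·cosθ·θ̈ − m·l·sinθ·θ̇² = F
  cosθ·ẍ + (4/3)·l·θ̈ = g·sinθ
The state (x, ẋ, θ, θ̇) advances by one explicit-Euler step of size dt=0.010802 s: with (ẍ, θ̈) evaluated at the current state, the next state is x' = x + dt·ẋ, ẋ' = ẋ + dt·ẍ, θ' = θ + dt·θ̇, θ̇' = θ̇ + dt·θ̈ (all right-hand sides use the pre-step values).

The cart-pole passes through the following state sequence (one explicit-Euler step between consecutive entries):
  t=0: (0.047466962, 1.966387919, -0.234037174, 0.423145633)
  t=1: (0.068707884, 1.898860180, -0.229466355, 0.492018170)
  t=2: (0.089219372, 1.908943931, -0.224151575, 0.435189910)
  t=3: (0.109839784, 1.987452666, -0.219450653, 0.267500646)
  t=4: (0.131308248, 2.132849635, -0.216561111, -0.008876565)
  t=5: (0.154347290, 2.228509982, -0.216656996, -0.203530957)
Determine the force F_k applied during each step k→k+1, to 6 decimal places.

F_0 = -7.552749 N
F_1 = 0.266696 N
F_2 = 7.149584 N
F_3 = 13.864824 N
F_4 = 8.876366 N

step 0→1:
  ẍ = (ẋ'−ẋ)/dt = (1.898860180−1.966387919)/0.010802 = -6.251411
  θ̈ = (θ̇'−θ̇)/dt = (0.492018170−0.423145633)/0.010802 = 6.375906
  sinθ=-0.231907, cosθ=0.972738
  F = (M+m)·ẍ + m·l·cosθ·θ̈ − m·l·sinθ·θ̇² = -8.852829 + 1.291434 − -0.008646 = -7.552749
step 1→2:
  ẍ = (ẋ'−ẋ)/dt = (1.908943931−1.898860180)/0.010802 = 0.933508
  θ̈ = (θ̇'−θ̇)/dt = (0.435189910−0.492018170)/0.010802 = -5.260902
  sinθ=-0.227458, cosθ=0.973788
  F = (M+m)·ẍ + m·l·cosθ·θ̈ − m·l·sinθ·θ̇² = 1.321971 + -1.066741 − -0.011466 = 0.266696
step 2→3:
  ẍ = (ẋ'−ẋ)/dt = (1.987452666−1.908943931)/0.010802 = 7.267981
  θ̈ = (θ̇'−θ̇)/dt = (0.267500646−0.435189910)/0.010802 = -15.523909
  sinθ=-0.222279, cosθ=0.974983
  F = (M+m)·ẍ + m·l·cosθ·θ̈ − m·l·sinθ·θ̇² = 10.292428 + -3.151610 − -0.008766 = 7.149584
step 3→4:
  ẍ = (ẋ'−ẋ)/dt = (2.132849635−1.987452666)/0.010802 = 13.460190
  θ̈ = (θ̇'−θ̇)/dt = (-0.008876565−0.267500646)/0.010802 = -25.585744
  sinθ=-0.217693, cosθ=0.976017
  F = (M+m)·ẍ + m·l·cosθ·θ̈ − m·l·sinθ·θ̇² = 19.061419 + -5.199838 − -0.003244 = 13.864824
step 4→5:
  ẍ = (ẋ'−ẋ)/dt = (2.228509982−2.132849635)/0.010802 = 8.855799
  θ̈ = (θ̇'−θ̇)/dt = (-0.203530957−-0.008876565)/0.010802 = -18.020218
  sinθ=-0.214872, cosθ=0.976642
  F = (M+m)·ẍ + m·l·cosθ·θ̈ − m·l·sinθ·θ̇² = 12.540990 + -3.664627 − -0.000004 = 8.876366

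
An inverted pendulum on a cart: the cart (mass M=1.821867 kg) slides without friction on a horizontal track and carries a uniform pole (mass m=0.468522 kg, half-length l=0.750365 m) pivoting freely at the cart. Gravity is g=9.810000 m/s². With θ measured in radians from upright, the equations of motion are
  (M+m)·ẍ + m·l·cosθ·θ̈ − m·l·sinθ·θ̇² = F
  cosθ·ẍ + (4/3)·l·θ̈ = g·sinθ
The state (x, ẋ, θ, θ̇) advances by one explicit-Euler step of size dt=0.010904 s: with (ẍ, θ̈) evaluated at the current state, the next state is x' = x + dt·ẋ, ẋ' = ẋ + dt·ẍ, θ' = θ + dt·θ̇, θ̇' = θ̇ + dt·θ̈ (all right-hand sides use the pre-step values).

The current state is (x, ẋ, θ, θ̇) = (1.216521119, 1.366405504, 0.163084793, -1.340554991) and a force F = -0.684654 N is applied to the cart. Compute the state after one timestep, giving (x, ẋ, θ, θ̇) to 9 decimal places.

sinθ=0.162362836, cosθ=0.986731123
temp = (F + m·l·θ̇²·sinθ)/(M+m) = (-0.684654 + 0.102578998)/2.290389 = -0.254138053
θ̈ = (g·sinθ − cosθ·temp)/(l·(4/3 − m·cos²θ/(M+m))) = 2.166230575
ẍ = temp − m·l·θ̈·cosθ/(M+m) = -0.582230941
Euler: x'=1.216521119+0.010904·1.366405504=1.231420405, ẋ'=1.366405504+0.010904·-0.582230941=1.360056858
       θ'=0.163084793+0.010904·-1.340554991=0.148467381, θ̇'=-1.340554991+0.010904·2.166230575=-1.316934413

(1.231420405, 1.360056858, 0.148467381, -1.316934413)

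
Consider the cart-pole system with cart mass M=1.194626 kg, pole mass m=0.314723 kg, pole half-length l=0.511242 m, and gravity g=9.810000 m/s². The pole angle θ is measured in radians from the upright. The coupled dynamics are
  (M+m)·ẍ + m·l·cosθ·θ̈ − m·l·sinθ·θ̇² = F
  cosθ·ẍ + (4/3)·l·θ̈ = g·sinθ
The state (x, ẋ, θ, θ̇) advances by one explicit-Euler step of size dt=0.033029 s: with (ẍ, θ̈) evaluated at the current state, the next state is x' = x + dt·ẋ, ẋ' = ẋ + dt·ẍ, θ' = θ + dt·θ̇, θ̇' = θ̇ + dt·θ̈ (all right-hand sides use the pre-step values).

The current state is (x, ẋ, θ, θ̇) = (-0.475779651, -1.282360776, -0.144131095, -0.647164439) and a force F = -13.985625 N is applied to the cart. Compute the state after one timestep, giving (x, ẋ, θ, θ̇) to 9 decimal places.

(-0.518134745, -1.635504234, -0.165506289, -0.202742762)

sinθ=-0.143632589, cosθ=0.989631083
temp = (F + m·l·θ̇²·sinθ)/(M+m) = (-13.985625 + -0.009679151)/1.509349 = -9.272410921
θ̈ = (g·sinθ − cosθ·temp)/(l·(4/3 − m·cos²θ/(M+m))) = 13.455499007
ẍ = temp − m·l·θ̈·cosθ/(M+m) = -10.691920972
Euler: x'=-0.475779651+0.033029·-1.282360776=-0.518134745, ẋ'=-1.282360776+0.033029·-10.691920972=-1.635504234
       θ'=-0.144131095+0.033029·-0.647164439=-0.165506289, θ̇'=-0.647164439+0.033029·13.455499007=-0.202742762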